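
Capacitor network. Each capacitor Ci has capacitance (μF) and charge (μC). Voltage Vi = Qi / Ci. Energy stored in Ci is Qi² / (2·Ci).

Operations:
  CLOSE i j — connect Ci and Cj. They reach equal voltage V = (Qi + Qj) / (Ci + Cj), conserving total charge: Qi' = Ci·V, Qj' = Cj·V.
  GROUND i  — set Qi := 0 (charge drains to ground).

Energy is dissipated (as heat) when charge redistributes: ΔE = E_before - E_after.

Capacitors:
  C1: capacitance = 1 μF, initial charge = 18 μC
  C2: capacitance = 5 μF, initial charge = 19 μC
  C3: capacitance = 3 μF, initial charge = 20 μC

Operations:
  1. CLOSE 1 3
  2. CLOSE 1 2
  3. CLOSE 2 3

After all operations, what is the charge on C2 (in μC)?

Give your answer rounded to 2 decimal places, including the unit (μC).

Answer: 32.66 μC

Derivation:
Initial: C1(1μF, Q=18μC, V=18.00V), C2(5μF, Q=19μC, V=3.80V), C3(3μF, Q=20μC, V=6.67V)
Op 1: CLOSE 1-3: Q_total=38.00, C_total=4.00, V=9.50; Q1=9.50, Q3=28.50; dissipated=48.167
Op 2: CLOSE 1-2: Q_total=28.50, C_total=6.00, V=4.75; Q1=4.75, Q2=23.75; dissipated=13.537
Op 3: CLOSE 2-3: Q_total=52.25, C_total=8.00, V=6.53; Q2=32.66, Q3=19.59; dissipated=21.152
Final charges: Q1=4.75, Q2=32.66, Q3=19.59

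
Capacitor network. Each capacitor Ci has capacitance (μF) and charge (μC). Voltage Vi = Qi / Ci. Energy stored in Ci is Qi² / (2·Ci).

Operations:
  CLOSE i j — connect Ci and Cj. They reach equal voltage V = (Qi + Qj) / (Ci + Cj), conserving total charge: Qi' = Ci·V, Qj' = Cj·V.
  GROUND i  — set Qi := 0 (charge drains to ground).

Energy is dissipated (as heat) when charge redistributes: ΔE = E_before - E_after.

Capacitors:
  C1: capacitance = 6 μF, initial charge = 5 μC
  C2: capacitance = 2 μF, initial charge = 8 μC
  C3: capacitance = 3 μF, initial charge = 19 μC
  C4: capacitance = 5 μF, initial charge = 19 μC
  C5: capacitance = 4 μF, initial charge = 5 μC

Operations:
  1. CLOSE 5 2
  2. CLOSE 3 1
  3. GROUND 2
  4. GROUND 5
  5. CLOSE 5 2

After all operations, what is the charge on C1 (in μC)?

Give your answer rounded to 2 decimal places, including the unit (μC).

Initial: C1(6μF, Q=5μC, V=0.83V), C2(2μF, Q=8μC, V=4.00V), C3(3μF, Q=19μC, V=6.33V), C4(5μF, Q=19μC, V=3.80V), C5(4μF, Q=5μC, V=1.25V)
Op 1: CLOSE 5-2: Q_total=13.00, C_total=6.00, V=2.17; Q5=8.67, Q2=4.33; dissipated=5.042
Op 2: CLOSE 3-1: Q_total=24.00, C_total=9.00, V=2.67; Q3=8.00, Q1=16.00; dissipated=30.250
Op 3: GROUND 2: Q2=0; energy lost=4.694
Op 4: GROUND 5: Q5=0; energy lost=9.389
Op 5: CLOSE 5-2: Q_total=0.00, C_total=6.00, V=0.00; Q5=0.00, Q2=0.00; dissipated=0.000
Final charges: Q1=16.00, Q2=0.00, Q3=8.00, Q4=19.00, Q5=0.00

Answer: 16.00 μC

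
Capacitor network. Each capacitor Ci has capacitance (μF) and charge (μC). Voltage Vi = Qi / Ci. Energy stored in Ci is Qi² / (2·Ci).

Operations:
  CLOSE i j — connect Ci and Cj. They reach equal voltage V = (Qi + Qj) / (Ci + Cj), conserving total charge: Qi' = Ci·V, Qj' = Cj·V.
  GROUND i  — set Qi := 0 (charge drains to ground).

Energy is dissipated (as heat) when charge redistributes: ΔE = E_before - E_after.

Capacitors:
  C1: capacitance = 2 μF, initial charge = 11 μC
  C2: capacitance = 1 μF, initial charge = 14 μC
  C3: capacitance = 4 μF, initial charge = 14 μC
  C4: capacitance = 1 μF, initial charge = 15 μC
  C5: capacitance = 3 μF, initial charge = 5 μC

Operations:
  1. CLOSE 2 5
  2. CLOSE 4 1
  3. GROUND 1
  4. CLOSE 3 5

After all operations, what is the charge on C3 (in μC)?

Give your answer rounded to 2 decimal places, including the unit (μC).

Initial: C1(2μF, Q=11μC, V=5.50V), C2(1μF, Q=14μC, V=14.00V), C3(4μF, Q=14μC, V=3.50V), C4(1μF, Q=15μC, V=15.00V), C5(3μF, Q=5μC, V=1.67V)
Op 1: CLOSE 2-5: Q_total=19.00, C_total=4.00, V=4.75; Q2=4.75, Q5=14.25; dissipated=57.042
Op 2: CLOSE 4-1: Q_total=26.00, C_total=3.00, V=8.67; Q4=8.67, Q1=17.33; dissipated=30.083
Op 3: GROUND 1: Q1=0; energy lost=75.111
Op 4: CLOSE 3-5: Q_total=28.25, C_total=7.00, V=4.04; Q3=16.14, Q5=12.11; dissipated=1.339
Final charges: Q1=0.00, Q2=4.75, Q3=16.14, Q4=8.67, Q5=12.11

Answer: 16.14 μC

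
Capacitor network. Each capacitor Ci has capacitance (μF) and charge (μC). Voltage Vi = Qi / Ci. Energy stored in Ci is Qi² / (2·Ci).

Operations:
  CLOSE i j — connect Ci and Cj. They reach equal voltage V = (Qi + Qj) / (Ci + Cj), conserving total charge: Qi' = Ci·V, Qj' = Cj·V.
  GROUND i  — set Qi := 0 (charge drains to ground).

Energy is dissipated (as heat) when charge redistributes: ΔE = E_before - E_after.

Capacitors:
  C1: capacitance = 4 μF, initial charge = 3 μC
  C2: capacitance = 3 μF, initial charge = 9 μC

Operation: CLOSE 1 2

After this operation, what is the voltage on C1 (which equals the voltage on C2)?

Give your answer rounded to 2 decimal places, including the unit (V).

Answer: 1.71 V

Derivation:
Initial: C1(4μF, Q=3μC, V=0.75V), C2(3μF, Q=9μC, V=3.00V)
Op 1: CLOSE 1-2: Q_total=12.00, C_total=7.00, V=1.71; Q1=6.86, Q2=5.14; dissipated=4.339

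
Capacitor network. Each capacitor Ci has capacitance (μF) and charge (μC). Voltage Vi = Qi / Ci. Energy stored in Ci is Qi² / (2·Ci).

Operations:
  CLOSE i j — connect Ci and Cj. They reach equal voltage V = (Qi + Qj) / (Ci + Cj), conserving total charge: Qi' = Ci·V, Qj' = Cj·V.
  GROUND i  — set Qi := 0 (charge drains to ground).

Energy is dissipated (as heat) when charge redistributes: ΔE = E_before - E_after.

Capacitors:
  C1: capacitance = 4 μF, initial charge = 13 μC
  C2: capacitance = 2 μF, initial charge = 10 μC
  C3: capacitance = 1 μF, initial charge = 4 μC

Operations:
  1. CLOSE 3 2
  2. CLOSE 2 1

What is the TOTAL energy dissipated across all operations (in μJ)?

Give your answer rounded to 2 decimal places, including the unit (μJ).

Answer: 1.67 μJ

Derivation:
Initial: C1(4μF, Q=13μC, V=3.25V), C2(2μF, Q=10μC, V=5.00V), C3(1μF, Q=4μC, V=4.00V)
Op 1: CLOSE 3-2: Q_total=14.00, C_total=3.00, V=4.67; Q3=4.67, Q2=9.33; dissipated=0.333
Op 2: CLOSE 2-1: Q_total=22.33, C_total=6.00, V=3.72; Q2=7.44, Q1=14.89; dissipated=1.338
Total dissipated: 1.671 μJ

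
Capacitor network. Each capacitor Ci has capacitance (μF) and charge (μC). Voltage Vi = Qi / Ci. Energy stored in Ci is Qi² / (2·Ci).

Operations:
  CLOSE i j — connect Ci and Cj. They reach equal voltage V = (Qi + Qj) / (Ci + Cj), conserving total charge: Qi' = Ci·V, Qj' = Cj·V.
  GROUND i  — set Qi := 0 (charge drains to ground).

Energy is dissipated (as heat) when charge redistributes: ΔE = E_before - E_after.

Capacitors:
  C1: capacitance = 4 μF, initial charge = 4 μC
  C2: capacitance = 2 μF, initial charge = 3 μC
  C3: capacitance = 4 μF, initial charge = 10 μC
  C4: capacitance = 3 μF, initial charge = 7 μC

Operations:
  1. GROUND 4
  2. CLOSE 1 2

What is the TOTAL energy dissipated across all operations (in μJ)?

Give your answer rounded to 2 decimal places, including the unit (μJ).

Answer: 8.33 μJ

Derivation:
Initial: C1(4μF, Q=4μC, V=1.00V), C2(2μF, Q=3μC, V=1.50V), C3(4μF, Q=10μC, V=2.50V), C4(3μF, Q=7μC, V=2.33V)
Op 1: GROUND 4: Q4=0; energy lost=8.167
Op 2: CLOSE 1-2: Q_total=7.00, C_total=6.00, V=1.17; Q1=4.67, Q2=2.33; dissipated=0.167
Total dissipated: 8.333 μJ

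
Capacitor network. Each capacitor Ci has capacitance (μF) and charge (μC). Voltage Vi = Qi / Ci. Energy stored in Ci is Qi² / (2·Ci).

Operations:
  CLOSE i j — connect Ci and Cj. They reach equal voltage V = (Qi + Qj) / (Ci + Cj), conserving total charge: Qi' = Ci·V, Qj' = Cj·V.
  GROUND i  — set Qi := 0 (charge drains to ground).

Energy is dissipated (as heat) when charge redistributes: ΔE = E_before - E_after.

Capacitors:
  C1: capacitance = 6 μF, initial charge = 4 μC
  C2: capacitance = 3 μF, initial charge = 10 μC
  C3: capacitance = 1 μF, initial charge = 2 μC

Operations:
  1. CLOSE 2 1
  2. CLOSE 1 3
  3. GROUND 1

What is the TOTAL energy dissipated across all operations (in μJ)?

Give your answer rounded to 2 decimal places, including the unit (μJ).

Answer: 15.06 μJ

Derivation:
Initial: C1(6μF, Q=4μC, V=0.67V), C2(3μF, Q=10μC, V=3.33V), C3(1μF, Q=2μC, V=2.00V)
Op 1: CLOSE 2-1: Q_total=14.00, C_total=9.00, V=1.56; Q2=4.67, Q1=9.33; dissipated=7.111
Op 2: CLOSE 1-3: Q_total=11.33, C_total=7.00, V=1.62; Q1=9.71, Q3=1.62; dissipated=0.085
Op 3: GROUND 1: Q1=0; energy lost=7.864
Total dissipated: 15.060 μJ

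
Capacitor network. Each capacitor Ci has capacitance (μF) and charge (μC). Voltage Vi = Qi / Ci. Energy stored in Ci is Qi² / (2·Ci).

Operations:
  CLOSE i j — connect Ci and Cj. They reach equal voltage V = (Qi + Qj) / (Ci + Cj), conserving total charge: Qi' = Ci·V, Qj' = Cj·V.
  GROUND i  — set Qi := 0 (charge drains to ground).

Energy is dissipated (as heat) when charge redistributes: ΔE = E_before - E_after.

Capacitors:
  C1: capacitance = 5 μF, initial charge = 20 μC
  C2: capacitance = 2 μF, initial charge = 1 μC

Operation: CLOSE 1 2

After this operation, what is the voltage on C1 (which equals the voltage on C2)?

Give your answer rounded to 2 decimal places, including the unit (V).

Initial: C1(5μF, Q=20μC, V=4.00V), C2(2μF, Q=1μC, V=0.50V)
Op 1: CLOSE 1-2: Q_total=21.00, C_total=7.00, V=3.00; Q1=15.00, Q2=6.00; dissipated=8.750

Answer: 3.00 V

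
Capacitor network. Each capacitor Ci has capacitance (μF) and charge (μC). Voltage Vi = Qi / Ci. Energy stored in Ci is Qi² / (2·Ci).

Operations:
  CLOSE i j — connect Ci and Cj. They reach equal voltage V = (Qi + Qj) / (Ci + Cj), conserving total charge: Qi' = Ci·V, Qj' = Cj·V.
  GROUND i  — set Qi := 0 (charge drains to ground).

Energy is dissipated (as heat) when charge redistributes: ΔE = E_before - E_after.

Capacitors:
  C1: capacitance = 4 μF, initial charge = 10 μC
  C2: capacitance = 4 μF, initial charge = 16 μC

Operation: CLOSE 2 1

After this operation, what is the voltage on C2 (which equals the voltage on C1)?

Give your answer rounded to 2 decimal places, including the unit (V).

Initial: C1(4μF, Q=10μC, V=2.50V), C2(4μF, Q=16μC, V=4.00V)
Op 1: CLOSE 2-1: Q_total=26.00, C_total=8.00, V=3.25; Q2=13.00, Q1=13.00; dissipated=2.250

Answer: 3.25 V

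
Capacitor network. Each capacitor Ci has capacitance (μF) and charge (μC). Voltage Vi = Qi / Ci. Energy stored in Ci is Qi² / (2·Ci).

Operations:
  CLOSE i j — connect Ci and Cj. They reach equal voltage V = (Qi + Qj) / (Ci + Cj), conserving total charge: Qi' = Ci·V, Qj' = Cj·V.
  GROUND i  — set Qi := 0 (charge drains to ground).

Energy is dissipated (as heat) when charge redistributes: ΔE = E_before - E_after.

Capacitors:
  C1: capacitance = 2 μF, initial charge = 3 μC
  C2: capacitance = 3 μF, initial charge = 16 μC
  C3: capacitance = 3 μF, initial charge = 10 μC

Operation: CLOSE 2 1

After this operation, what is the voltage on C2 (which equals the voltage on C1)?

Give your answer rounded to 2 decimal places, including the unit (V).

Answer: 3.80 V

Derivation:
Initial: C1(2μF, Q=3μC, V=1.50V), C2(3μF, Q=16μC, V=5.33V), C3(3μF, Q=10μC, V=3.33V)
Op 1: CLOSE 2-1: Q_total=19.00, C_total=5.00, V=3.80; Q2=11.40, Q1=7.60; dissipated=8.817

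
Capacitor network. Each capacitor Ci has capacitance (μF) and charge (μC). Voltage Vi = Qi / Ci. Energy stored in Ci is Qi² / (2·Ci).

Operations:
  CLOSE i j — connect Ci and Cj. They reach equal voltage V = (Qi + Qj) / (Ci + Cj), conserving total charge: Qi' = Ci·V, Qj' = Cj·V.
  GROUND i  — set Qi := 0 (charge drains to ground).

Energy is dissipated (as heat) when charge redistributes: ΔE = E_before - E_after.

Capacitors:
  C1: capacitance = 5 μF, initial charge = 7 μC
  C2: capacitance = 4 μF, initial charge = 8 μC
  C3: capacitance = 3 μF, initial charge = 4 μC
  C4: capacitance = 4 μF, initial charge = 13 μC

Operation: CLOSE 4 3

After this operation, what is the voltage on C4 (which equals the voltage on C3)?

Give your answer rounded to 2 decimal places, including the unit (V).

Initial: C1(5μF, Q=7μC, V=1.40V), C2(4μF, Q=8μC, V=2.00V), C3(3μF, Q=4μC, V=1.33V), C4(4μF, Q=13μC, V=3.25V)
Op 1: CLOSE 4-3: Q_total=17.00, C_total=7.00, V=2.43; Q4=9.71, Q3=7.29; dissipated=3.149

Answer: 2.43 V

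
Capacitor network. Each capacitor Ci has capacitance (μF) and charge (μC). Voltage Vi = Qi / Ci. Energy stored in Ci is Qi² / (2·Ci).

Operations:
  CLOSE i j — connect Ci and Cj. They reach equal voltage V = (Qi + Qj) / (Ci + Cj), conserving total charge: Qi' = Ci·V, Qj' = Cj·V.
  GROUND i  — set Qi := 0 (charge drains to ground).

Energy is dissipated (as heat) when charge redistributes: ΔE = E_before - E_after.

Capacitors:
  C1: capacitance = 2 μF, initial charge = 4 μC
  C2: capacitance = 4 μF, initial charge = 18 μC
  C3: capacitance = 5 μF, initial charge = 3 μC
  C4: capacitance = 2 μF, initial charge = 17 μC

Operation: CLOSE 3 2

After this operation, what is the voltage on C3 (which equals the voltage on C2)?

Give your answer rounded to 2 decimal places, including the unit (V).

Initial: C1(2μF, Q=4μC, V=2.00V), C2(4μF, Q=18μC, V=4.50V), C3(5μF, Q=3μC, V=0.60V), C4(2μF, Q=17μC, V=8.50V)
Op 1: CLOSE 3-2: Q_total=21.00, C_total=9.00, V=2.33; Q3=11.67, Q2=9.33; dissipated=16.900

Answer: 2.33 V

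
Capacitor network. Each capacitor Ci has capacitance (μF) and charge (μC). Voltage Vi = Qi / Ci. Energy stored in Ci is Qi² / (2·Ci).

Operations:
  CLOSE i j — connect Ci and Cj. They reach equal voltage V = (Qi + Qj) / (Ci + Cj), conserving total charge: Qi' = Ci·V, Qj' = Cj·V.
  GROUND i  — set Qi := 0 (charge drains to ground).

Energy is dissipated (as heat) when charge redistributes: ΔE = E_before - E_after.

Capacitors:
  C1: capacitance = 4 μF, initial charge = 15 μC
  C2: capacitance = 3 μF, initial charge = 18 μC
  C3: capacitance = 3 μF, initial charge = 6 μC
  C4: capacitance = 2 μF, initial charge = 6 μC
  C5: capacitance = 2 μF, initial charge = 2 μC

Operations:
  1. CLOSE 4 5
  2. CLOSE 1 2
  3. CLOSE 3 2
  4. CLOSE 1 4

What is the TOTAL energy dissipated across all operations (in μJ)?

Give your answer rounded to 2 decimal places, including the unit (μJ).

Answer: 16.78 μJ

Derivation:
Initial: C1(4μF, Q=15μC, V=3.75V), C2(3μF, Q=18μC, V=6.00V), C3(3μF, Q=6μC, V=2.00V), C4(2μF, Q=6μC, V=3.00V), C5(2μF, Q=2μC, V=1.00V)
Op 1: CLOSE 4-5: Q_total=8.00, C_total=4.00, V=2.00; Q4=4.00, Q5=4.00; dissipated=2.000
Op 2: CLOSE 1-2: Q_total=33.00, C_total=7.00, V=4.71; Q1=18.86, Q2=14.14; dissipated=4.339
Op 3: CLOSE 3-2: Q_total=20.14, C_total=6.00, V=3.36; Q3=10.07, Q2=10.07; dissipated=5.526
Op 4: CLOSE 1-4: Q_total=22.86, C_total=6.00, V=3.81; Q1=15.24, Q4=7.62; dissipated=4.912
Total dissipated: 16.776 μJ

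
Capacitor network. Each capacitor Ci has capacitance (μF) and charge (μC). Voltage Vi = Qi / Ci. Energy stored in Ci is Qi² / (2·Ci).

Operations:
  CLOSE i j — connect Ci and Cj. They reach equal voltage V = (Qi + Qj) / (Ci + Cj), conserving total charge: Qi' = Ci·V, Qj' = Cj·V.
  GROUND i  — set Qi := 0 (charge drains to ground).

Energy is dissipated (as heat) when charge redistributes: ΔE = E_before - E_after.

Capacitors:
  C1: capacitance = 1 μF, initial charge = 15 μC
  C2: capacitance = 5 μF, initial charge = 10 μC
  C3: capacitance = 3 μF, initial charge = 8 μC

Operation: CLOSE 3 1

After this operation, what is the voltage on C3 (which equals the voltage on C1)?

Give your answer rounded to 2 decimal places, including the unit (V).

Initial: C1(1μF, Q=15μC, V=15.00V), C2(5μF, Q=10μC, V=2.00V), C3(3μF, Q=8μC, V=2.67V)
Op 1: CLOSE 3-1: Q_total=23.00, C_total=4.00, V=5.75; Q3=17.25, Q1=5.75; dissipated=57.042

Answer: 5.75 V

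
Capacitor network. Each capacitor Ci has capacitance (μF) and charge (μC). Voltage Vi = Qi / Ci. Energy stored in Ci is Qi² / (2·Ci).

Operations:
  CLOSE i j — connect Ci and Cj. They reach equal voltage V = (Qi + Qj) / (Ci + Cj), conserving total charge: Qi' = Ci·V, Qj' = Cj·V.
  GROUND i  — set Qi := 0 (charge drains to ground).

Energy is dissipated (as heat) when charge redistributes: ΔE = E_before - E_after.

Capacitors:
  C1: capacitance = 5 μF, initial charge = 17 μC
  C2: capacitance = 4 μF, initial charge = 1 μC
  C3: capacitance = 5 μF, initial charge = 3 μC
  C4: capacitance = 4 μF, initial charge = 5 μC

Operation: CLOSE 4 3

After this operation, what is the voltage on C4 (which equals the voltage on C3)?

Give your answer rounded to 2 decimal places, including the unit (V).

Initial: C1(5μF, Q=17μC, V=3.40V), C2(4μF, Q=1μC, V=0.25V), C3(5μF, Q=3μC, V=0.60V), C4(4μF, Q=5μC, V=1.25V)
Op 1: CLOSE 4-3: Q_total=8.00, C_total=9.00, V=0.89; Q4=3.56, Q3=4.44; dissipated=0.469

Answer: 0.89 V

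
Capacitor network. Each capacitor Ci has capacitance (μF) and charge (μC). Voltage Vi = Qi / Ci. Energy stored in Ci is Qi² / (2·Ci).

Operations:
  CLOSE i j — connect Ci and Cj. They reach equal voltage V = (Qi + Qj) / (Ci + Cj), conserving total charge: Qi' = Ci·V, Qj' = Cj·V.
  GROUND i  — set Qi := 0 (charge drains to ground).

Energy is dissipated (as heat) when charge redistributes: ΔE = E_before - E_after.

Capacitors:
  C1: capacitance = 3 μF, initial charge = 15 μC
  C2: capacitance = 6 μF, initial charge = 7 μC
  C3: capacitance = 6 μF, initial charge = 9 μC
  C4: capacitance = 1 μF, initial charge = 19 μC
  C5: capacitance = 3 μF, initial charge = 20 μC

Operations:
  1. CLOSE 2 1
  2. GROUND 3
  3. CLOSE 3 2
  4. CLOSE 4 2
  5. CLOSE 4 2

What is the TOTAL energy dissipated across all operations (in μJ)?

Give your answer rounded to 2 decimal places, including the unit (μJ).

Answer: 165.86 μJ

Derivation:
Initial: C1(3μF, Q=15μC, V=5.00V), C2(6μF, Q=7μC, V=1.17V), C3(6μF, Q=9μC, V=1.50V), C4(1μF, Q=19μC, V=19.00V), C5(3μF, Q=20μC, V=6.67V)
Op 1: CLOSE 2-1: Q_total=22.00, C_total=9.00, V=2.44; Q2=14.67, Q1=7.33; dissipated=14.694
Op 2: GROUND 3: Q3=0; energy lost=6.750
Op 3: CLOSE 3-2: Q_total=14.67, C_total=12.00, V=1.22; Q3=7.33, Q2=7.33; dissipated=8.963
Op 4: CLOSE 4-2: Q_total=26.33, C_total=7.00, V=3.76; Q4=3.76, Q2=22.57; dissipated=135.450
Op 5: CLOSE 4-2: Q_total=26.33, C_total=7.00, V=3.76; Q4=3.76, Q2=22.57; dissipated=0.000
Total dissipated: 165.857 μJ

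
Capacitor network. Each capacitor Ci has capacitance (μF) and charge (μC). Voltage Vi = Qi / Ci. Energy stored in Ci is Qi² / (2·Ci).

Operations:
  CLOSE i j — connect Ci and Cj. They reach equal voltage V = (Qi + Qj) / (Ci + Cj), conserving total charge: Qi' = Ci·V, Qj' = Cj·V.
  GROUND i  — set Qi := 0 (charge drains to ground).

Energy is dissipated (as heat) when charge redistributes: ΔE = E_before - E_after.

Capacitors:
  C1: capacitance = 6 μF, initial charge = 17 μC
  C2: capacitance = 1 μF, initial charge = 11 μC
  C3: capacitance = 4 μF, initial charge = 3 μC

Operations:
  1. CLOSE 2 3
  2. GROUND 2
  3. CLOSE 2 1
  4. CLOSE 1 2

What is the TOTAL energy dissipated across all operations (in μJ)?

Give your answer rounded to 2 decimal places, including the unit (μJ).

Initial: C1(6μF, Q=17μC, V=2.83V), C2(1μF, Q=11μC, V=11.00V), C3(4μF, Q=3μC, V=0.75V)
Op 1: CLOSE 2-3: Q_total=14.00, C_total=5.00, V=2.80; Q2=2.80, Q3=11.20; dissipated=42.025
Op 2: GROUND 2: Q2=0; energy lost=3.920
Op 3: CLOSE 2-1: Q_total=17.00, C_total=7.00, V=2.43; Q2=2.43, Q1=14.57; dissipated=3.440
Op 4: CLOSE 1-2: Q_total=17.00, C_total=7.00, V=2.43; Q1=14.57, Q2=2.43; dissipated=0.000
Total dissipated: 49.385 μJ

Answer: 49.39 μJ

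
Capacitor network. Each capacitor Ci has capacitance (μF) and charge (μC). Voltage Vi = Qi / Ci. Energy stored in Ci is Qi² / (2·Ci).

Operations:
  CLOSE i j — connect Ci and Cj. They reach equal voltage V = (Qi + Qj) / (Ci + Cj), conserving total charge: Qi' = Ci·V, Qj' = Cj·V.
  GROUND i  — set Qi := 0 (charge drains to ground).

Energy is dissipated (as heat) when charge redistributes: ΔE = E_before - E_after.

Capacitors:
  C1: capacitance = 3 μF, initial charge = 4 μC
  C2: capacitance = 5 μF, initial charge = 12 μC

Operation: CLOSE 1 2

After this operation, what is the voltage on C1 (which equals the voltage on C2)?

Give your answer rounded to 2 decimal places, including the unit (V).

Initial: C1(3μF, Q=4μC, V=1.33V), C2(5μF, Q=12μC, V=2.40V)
Op 1: CLOSE 1-2: Q_total=16.00, C_total=8.00, V=2.00; Q1=6.00, Q2=10.00; dissipated=1.067

Answer: 2.00 V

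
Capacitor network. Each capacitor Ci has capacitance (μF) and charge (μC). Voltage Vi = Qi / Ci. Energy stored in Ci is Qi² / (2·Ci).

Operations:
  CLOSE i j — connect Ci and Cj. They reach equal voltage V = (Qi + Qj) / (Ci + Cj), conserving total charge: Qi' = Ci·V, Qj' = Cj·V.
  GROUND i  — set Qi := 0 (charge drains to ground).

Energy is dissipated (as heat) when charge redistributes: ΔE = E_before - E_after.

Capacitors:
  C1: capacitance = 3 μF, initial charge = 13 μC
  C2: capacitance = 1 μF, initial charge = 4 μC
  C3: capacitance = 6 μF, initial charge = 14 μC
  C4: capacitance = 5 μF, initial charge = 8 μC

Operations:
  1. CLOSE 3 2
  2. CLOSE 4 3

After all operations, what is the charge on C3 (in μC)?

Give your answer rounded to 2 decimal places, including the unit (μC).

Answer: 12.78 μC

Derivation:
Initial: C1(3μF, Q=13μC, V=4.33V), C2(1μF, Q=4μC, V=4.00V), C3(6μF, Q=14μC, V=2.33V), C4(5μF, Q=8μC, V=1.60V)
Op 1: CLOSE 3-2: Q_total=18.00, C_total=7.00, V=2.57; Q3=15.43, Q2=2.57; dissipated=1.190
Op 2: CLOSE 4-3: Q_total=23.43, C_total=11.00, V=2.13; Q4=10.65, Q3=12.78; dissipated=1.287
Final charges: Q1=13.00, Q2=2.57, Q3=12.78, Q4=10.65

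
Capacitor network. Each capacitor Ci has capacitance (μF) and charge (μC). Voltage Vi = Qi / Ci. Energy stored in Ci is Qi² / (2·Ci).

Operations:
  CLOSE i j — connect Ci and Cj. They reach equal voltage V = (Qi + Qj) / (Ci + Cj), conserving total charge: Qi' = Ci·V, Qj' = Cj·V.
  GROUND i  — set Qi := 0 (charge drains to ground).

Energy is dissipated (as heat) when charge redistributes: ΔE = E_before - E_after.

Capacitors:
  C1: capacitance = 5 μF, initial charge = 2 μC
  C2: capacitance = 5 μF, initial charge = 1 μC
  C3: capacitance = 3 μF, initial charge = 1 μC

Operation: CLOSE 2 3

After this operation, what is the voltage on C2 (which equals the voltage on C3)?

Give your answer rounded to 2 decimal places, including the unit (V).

Initial: C1(5μF, Q=2μC, V=0.40V), C2(5μF, Q=1μC, V=0.20V), C3(3μF, Q=1μC, V=0.33V)
Op 1: CLOSE 2-3: Q_total=2.00, C_total=8.00, V=0.25; Q2=1.25, Q3=0.75; dissipated=0.017

Answer: 0.25 V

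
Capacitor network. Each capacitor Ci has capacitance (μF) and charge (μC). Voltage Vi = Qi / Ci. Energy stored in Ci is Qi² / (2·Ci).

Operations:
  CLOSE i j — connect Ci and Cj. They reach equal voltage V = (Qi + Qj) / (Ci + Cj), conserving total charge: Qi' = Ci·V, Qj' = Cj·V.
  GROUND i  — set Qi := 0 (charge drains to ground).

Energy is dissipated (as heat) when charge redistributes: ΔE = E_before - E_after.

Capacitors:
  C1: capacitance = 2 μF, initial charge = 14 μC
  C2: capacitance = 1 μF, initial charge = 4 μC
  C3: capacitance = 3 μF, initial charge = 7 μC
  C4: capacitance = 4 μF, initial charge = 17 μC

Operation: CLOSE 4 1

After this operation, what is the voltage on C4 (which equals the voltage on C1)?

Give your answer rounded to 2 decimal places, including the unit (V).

Initial: C1(2μF, Q=14μC, V=7.00V), C2(1μF, Q=4μC, V=4.00V), C3(3μF, Q=7μC, V=2.33V), C4(4μF, Q=17μC, V=4.25V)
Op 1: CLOSE 4-1: Q_total=31.00, C_total=6.00, V=5.17; Q4=20.67, Q1=10.33; dissipated=5.042

Answer: 5.17 V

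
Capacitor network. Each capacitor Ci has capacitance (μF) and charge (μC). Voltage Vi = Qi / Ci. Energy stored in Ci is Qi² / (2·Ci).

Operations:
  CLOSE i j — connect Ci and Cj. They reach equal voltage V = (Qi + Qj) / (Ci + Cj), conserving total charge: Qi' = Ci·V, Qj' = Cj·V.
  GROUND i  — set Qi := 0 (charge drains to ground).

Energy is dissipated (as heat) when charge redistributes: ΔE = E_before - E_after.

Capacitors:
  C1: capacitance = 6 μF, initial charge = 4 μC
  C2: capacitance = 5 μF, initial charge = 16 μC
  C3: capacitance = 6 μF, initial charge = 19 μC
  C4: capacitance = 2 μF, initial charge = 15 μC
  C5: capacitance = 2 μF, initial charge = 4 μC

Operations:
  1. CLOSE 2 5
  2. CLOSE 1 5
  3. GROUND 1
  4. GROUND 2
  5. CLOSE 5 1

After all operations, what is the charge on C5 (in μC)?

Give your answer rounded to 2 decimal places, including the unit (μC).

Initial: C1(6μF, Q=4μC, V=0.67V), C2(5μF, Q=16μC, V=3.20V), C3(6μF, Q=19μC, V=3.17V), C4(2μF, Q=15μC, V=7.50V), C5(2μF, Q=4μC, V=2.00V)
Op 1: CLOSE 2-5: Q_total=20.00, C_total=7.00, V=2.86; Q2=14.29, Q5=5.71; dissipated=1.029
Op 2: CLOSE 1-5: Q_total=9.71, C_total=8.00, V=1.21; Q1=7.29, Q5=2.43; dissipated=3.599
Op 3: GROUND 1: Q1=0; energy lost=4.423
Op 4: GROUND 2: Q2=0; energy lost=20.408
Op 5: CLOSE 5-1: Q_total=2.43, C_total=8.00, V=0.30; Q5=0.61, Q1=1.82; dissipated=1.106
Final charges: Q1=1.82, Q2=0.00, Q3=19.00, Q4=15.00, Q5=0.61

Answer: 0.61 μC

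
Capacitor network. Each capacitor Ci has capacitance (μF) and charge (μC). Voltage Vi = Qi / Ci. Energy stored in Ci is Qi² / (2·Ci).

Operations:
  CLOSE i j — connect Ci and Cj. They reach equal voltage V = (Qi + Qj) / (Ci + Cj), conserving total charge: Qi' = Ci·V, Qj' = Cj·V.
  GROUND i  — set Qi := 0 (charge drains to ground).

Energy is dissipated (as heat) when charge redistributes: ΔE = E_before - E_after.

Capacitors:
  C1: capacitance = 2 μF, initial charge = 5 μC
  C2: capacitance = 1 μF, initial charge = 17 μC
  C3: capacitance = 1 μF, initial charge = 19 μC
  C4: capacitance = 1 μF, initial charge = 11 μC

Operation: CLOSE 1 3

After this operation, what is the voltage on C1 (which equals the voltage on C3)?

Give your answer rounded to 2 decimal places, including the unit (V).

Answer: 8.00 V

Derivation:
Initial: C1(2μF, Q=5μC, V=2.50V), C2(1μF, Q=17μC, V=17.00V), C3(1μF, Q=19μC, V=19.00V), C4(1μF, Q=11μC, V=11.00V)
Op 1: CLOSE 1-3: Q_total=24.00, C_total=3.00, V=8.00; Q1=16.00, Q3=8.00; dissipated=90.750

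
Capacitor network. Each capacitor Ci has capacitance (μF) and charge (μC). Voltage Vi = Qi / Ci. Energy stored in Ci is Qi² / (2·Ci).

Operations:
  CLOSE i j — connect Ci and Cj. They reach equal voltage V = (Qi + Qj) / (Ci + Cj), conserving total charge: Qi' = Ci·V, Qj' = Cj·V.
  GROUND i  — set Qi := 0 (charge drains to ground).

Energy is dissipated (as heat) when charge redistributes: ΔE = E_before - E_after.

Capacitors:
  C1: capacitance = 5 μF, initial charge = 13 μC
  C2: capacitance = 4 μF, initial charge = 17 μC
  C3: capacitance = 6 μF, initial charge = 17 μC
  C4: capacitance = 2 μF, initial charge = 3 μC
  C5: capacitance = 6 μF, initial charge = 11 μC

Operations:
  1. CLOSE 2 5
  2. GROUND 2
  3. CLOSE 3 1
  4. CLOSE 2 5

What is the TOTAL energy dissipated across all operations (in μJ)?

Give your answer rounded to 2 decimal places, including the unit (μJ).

Answer: 32.17 μJ

Derivation:
Initial: C1(5μF, Q=13μC, V=2.60V), C2(4μF, Q=17μC, V=4.25V), C3(6μF, Q=17μC, V=2.83V), C4(2μF, Q=3μC, V=1.50V), C5(6μF, Q=11μC, V=1.83V)
Op 1: CLOSE 2-5: Q_total=28.00, C_total=10.00, V=2.80; Q2=11.20, Q5=16.80; dissipated=7.008
Op 2: GROUND 2: Q2=0; energy lost=15.680
Op 3: CLOSE 3-1: Q_total=30.00, C_total=11.00, V=2.73; Q3=16.36, Q1=13.64; dissipated=0.074
Op 4: CLOSE 2-5: Q_total=16.80, C_total=10.00, V=1.68; Q2=6.72, Q5=10.08; dissipated=9.408
Total dissipated: 32.171 μJ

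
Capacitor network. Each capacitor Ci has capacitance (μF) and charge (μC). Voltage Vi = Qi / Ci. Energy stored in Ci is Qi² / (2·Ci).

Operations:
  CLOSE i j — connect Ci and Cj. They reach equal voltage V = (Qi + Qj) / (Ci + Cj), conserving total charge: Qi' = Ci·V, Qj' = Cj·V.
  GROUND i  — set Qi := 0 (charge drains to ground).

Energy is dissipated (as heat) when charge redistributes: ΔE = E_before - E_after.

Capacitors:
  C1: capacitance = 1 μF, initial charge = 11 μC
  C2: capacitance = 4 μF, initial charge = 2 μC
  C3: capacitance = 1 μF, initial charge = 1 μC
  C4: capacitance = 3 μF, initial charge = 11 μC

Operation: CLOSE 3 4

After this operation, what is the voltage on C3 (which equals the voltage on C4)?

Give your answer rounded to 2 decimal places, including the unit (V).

Initial: C1(1μF, Q=11μC, V=11.00V), C2(4μF, Q=2μC, V=0.50V), C3(1μF, Q=1μC, V=1.00V), C4(3μF, Q=11μC, V=3.67V)
Op 1: CLOSE 3-4: Q_total=12.00, C_total=4.00, V=3.00; Q3=3.00, Q4=9.00; dissipated=2.667

Answer: 3.00 V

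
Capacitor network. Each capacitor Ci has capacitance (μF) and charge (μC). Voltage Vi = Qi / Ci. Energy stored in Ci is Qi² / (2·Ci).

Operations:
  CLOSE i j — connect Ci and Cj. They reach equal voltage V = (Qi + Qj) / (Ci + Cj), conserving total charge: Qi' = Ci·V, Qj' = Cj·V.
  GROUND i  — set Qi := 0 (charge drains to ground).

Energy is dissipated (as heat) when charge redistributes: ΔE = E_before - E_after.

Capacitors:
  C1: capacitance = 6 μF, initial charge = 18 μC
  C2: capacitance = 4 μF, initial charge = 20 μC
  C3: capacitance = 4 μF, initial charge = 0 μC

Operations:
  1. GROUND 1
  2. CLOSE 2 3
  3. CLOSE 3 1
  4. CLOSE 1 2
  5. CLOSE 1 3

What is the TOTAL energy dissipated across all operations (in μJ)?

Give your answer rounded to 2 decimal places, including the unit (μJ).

Answer: 62.63 μJ

Derivation:
Initial: C1(6μF, Q=18μC, V=3.00V), C2(4μF, Q=20μC, V=5.00V), C3(4μF, Q=0μC, V=0.00V)
Op 1: GROUND 1: Q1=0; energy lost=27.000
Op 2: CLOSE 2-3: Q_total=20.00, C_total=8.00, V=2.50; Q2=10.00, Q3=10.00; dissipated=25.000
Op 3: CLOSE 3-1: Q_total=10.00, C_total=10.00, V=1.00; Q3=4.00, Q1=6.00; dissipated=7.500
Op 4: CLOSE 1-2: Q_total=16.00, C_total=10.00, V=1.60; Q1=9.60, Q2=6.40; dissipated=2.700
Op 5: CLOSE 1-3: Q_total=13.60, C_total=10.00, V=1.36; Q1=8.16, Q3=5.44; dissipated=0.432
Total dissipated: 62.632 μJ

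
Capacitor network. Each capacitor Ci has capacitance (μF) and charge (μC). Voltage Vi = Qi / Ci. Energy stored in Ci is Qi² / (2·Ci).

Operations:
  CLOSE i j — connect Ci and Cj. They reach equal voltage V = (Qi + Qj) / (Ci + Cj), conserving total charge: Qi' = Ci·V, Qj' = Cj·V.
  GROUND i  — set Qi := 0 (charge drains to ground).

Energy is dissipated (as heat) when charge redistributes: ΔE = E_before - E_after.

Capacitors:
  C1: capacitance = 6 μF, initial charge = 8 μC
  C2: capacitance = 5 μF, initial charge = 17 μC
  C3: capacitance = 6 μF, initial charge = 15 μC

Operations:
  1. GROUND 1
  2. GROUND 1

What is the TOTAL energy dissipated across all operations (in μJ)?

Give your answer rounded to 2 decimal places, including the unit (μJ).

Initial: C1(6μF, Q=8μC, V=1.33V), C2(5μF, Q=17μC, V=3.40V), C3(6μF, Q=15μC, V=2.50V)
Op 1: GROUND 1: Q1=0; energy lost=5.333
Op 2: GROUND 1: Q1=0; energy lost=0.000
Total dissipated: 5.333 μJ

Answer: 5.33 μJ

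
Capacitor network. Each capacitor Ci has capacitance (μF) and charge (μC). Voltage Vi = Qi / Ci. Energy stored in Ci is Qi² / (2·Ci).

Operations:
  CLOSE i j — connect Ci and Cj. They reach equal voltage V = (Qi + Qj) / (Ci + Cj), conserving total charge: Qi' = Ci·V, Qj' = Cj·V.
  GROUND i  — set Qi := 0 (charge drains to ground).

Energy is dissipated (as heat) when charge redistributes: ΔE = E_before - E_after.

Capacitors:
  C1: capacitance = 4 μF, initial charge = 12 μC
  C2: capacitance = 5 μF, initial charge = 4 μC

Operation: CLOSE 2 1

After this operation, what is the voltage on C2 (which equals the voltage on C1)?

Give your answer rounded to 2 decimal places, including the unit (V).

Answer: 1.78 V

Derivation:
Initial: C1(4μF, Q=12μC, V=3.00V), C2(5μF, Q=4μC, V=0.80V)
Op 1: CLOSE 2-1: Q_total=16.00, C_total=9.00, V=1.78; Q2=8.89, Q1=7.11; dissipated=5.378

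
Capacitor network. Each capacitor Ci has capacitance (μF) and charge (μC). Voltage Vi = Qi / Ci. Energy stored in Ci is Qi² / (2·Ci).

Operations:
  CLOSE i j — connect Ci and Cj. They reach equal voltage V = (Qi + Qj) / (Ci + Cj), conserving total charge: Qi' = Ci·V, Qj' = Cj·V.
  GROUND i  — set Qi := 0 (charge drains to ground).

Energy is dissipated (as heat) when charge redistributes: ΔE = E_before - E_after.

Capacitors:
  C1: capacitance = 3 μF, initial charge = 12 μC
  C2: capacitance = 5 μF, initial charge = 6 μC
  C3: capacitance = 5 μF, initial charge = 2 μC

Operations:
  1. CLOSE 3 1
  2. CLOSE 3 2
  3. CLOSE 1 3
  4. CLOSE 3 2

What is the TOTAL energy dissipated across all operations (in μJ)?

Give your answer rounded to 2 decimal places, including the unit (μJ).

Initial: C1(3μF, Q=12μC, V=4.00V), C2(5μF, Q=6μC, V=1.20V), C3(5μF, Q=2μC, V=0.40V)
Op 1: CLOSE 3-1: Q_total=14.00, C_total=8.00, V=1.75; Q3=8.75, Q1=5.25; dissipated=12.150
Op 2: CLOSE 3-2: Q_total=14.75, C_total=10.00, V=1.48; Q3=7.38, Q2=7.38; dissipated=0.378
Op 3: CLOSE 1-3: Q_total=12.62, C_total=8.00, V=1.58; Q1=4.73, Q3=7.89; dissipated=0.071
Op 4: CLOSE 3-2: Q_total=15.27, C_total=10.00, V=1.53; Q3=7.63, Q2=7.63; dissipated=0.013
Total dissipated: 12.612 μJ

Answer: 12.61 μJ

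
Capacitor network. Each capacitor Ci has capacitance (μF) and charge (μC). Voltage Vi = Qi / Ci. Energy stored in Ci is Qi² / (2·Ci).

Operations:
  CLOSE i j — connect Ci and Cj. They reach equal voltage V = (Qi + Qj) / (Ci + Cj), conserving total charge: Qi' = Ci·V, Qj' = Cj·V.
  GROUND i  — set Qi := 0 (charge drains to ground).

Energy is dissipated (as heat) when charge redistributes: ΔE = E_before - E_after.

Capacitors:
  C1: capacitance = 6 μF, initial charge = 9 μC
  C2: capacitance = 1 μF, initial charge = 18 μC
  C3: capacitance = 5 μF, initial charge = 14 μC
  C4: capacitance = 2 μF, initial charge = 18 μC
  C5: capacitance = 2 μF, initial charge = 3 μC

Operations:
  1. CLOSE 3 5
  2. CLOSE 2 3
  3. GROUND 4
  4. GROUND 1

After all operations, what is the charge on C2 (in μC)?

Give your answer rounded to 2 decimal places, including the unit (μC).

Answer: 5.02 μC

Derivation:
Initial: C1(6μF, Q=9μC, V=1.50V), C2(1μF, Q=18μC, V=18.00V), C3(5μF, Q=14μC, V=2.80V), C4(2μF, Q=18μC, V=9.00V), C5(2μF, Q=3μC, V=1.50V)
Op 1: CLOSE 3-5: Q_total=17.00, C_total=7.00, V=2.43; Q3=12.14, Q5=4.86; dissipated=1.207
Op 2: CLOSE 2-3: Q_total=30.14, C_total=6.00, V=5.02; Q2=5.02, Q3=25.12; dissipated=101.029
Op 3: GROUND 4: Q4=0; energy lost=81.000
Op 4: GROUND 1: Q1=0; energy lost=6.750
Final charges: Q1=0.00, Q2=5.02, Q3=25.12, Q4=0.00, Q5=4.86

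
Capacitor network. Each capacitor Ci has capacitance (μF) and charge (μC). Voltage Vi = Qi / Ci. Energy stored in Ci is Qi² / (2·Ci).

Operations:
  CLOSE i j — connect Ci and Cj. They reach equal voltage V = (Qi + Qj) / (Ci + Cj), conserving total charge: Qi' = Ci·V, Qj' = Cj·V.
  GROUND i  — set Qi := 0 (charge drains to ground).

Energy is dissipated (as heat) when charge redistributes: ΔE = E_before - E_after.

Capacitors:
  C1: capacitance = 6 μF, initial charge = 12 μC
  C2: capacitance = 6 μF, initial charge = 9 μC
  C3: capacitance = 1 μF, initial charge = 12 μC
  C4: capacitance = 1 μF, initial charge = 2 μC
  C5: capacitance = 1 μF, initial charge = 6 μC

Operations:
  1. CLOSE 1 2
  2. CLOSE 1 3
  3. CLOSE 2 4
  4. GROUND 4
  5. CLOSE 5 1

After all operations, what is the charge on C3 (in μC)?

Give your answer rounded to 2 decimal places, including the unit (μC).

Answer: 3.21 μC

Derivation:
Initial: C1(6μF, Q=12μC, V=2.00V), C2(6μF, Q=9μC, V=1.50V), C3(1μF, Q=12μC, V=12.00V), C4(1μF, Q=2μC, V=2.00V), C5(1μF, Q=6μC, V=6.00V)
Op 1: CLOSE 1-2: Q_total=21.00, C_total=12.00, V=1.75; Q1=10.50, Q2=10.50; dissipated=0.375
Op 2: CLOSE 1-3: Q_total=22.50, C_total=7.00, V=3.21; Q1=19.29, Q3=3.21; dissipated=45.027
Op 3: CLOSE 2-4: Q_total=12.50, C_total=7.00, V=1.79; Q2=10.71, Q4=1.79; dissipated=0.027
Op 4: GROUND 4: Q4=0; energy lost=1.594
Op 5: CLOSE 5-1: Q_total=25.29, C_total=7.00, V=3.61; Q5=3.61, Q1=21.67; dissipated=3.326
Final charges: Q1=21.67, Q2=10.71, Q3=3.21, Q4=0.00, Q5=3.61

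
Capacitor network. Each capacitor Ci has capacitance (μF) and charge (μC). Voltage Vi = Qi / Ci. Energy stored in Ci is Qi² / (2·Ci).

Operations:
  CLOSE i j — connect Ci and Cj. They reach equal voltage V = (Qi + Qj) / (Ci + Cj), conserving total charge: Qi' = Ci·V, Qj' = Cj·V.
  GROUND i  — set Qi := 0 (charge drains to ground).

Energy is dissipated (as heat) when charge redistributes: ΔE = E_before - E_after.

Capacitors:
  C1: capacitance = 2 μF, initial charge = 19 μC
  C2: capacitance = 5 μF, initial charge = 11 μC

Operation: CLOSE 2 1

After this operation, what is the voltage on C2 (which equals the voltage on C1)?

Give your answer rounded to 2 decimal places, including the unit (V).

Answer: 4.29 V

Derivation:
Initial: C1(2μF, Q=19μC, V=9.50V), C2(5μF, Q=11μC, V=2.20V)
Op 1: CLOSE 2-1: Q_total=30.00, C_total=7.00, V=4.29; Q2=21.43, Q1=8.57; dissipated=38.064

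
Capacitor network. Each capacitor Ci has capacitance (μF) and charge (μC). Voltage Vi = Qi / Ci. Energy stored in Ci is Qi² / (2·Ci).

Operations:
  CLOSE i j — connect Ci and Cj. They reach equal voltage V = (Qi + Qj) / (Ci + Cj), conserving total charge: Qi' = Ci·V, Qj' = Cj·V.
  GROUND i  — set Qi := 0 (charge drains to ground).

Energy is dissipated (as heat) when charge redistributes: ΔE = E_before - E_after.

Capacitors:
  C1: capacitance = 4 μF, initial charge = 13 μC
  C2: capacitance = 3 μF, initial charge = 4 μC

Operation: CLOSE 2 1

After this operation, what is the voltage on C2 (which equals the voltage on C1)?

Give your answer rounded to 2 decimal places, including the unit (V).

Answer: 2.43 V

Derivation:
Initial: C1(4μF, Q=13μC, V=3.25V), C2(3μF, Q=4μC, V=1.33V)
Op 1: CLOSE 2-1: Q_total=17.00, C_total=7.00, V=2.43; Q2=7.29, Q1=9.71; dissipated=3.149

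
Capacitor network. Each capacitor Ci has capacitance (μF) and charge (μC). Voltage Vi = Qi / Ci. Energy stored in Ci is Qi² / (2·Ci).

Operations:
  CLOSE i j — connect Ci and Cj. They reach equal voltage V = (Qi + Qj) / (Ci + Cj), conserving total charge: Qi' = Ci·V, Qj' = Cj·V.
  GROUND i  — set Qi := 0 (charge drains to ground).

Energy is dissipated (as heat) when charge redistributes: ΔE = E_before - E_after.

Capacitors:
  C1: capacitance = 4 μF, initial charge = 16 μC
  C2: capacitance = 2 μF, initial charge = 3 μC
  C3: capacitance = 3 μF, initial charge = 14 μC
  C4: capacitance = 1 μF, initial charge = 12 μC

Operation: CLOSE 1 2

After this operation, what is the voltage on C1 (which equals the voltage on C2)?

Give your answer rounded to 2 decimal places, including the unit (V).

Answer: 3.17 V

Derivation:
Initial: C1(4μF, Q=16μC, V=4.00V), C2(2μF, Q=3μC, V=1.50V), C3(3μF, Q=14μC, V=4.67V), C4(1μF, Q=12μC, V=12.00V)
Op 1: CLOSE 1-2: Q_total=19.00, C_total=6.00, V=3.17; Q1=12.67, Q2=6.33; dissipated=4.167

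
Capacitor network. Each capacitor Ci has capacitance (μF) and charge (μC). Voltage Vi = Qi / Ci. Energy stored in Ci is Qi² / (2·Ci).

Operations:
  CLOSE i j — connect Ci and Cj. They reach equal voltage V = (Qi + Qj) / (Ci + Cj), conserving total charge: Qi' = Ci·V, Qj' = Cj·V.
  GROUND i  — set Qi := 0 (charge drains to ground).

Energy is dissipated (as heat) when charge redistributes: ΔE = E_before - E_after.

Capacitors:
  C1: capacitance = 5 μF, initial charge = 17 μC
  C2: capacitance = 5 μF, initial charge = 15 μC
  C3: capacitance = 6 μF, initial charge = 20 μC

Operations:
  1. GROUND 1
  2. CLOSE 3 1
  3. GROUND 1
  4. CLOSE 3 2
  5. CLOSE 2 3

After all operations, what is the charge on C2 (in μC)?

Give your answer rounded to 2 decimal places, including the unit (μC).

Answer: 11.78 μC

Derivation:
Initial: C1(5μF, Q=17μC, V=3.40V), C2(5μF, Q=15μC, V=3.00V), C3(6μF, Q=20μC, V=3.33V)
Op 1: GROUND 1: Q1=0; energy lost=28.900
Op 2: CLOSE 3-1: Q_total=20.00, C_total=11.00, V=1.82; Q3=10.91, Q1=9.09; dissipated=15.152
Op 3: GROUND 1: Q1=0; energy lost=8.264
Op 4: CLOSE 3-2: Q_total=25.91, C_total=11.00, V=2.36; Q3=14.13, Q2=11.78; dissipated=1.905
Op 5: CLOSE 2-3: Q_total=25.91, C_total=11.00, V=2.36; Q2=11.78, Q3=14.13; dissipated=0.000
Final charges: Q1=0.00, Q2=11.78, Q3=14.13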